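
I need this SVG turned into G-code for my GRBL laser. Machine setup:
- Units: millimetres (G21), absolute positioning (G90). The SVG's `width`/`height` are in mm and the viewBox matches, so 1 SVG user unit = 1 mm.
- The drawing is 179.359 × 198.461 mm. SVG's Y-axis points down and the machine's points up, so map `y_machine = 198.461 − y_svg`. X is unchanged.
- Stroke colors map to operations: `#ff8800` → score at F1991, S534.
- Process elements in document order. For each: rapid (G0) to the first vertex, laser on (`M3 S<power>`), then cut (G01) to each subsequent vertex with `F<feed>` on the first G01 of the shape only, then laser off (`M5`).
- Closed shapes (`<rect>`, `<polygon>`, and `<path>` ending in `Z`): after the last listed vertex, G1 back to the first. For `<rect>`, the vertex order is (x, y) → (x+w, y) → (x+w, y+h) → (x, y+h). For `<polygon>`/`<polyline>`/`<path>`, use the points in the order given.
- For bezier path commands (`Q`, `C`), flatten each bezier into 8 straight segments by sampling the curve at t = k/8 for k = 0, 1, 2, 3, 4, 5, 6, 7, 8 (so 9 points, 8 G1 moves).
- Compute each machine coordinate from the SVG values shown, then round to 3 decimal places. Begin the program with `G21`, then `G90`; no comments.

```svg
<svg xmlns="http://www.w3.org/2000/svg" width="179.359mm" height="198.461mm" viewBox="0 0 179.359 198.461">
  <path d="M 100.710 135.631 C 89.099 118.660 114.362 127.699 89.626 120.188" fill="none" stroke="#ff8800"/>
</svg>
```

1 u = 1 mm; y_m = 198.461 − y.

[1] `<path>` cubic bezier, #ff8800→score S534 F1991: (100.710,62.830) → (97.915,68.058) → (97.558,71.346) → (98.623,73.194) → (100.090,74.099) → (100.942,74.561) → (100.161,75.078) → (96.728,76.149) → (89.626,78.273)

G21
G90
G0 X100.710 Y62.830
M3 S534
G01 X97.915 Y68.058 F1991
G01 X97.558 Y71.346
G01 X98.623 Y73.194
G01 X100.090 Y74.099
G01 X100.942 Y74.561
G01 X100.161 Y75.078
G01 X96.728 Y76.149
G01 X89.626 Y78.273
M5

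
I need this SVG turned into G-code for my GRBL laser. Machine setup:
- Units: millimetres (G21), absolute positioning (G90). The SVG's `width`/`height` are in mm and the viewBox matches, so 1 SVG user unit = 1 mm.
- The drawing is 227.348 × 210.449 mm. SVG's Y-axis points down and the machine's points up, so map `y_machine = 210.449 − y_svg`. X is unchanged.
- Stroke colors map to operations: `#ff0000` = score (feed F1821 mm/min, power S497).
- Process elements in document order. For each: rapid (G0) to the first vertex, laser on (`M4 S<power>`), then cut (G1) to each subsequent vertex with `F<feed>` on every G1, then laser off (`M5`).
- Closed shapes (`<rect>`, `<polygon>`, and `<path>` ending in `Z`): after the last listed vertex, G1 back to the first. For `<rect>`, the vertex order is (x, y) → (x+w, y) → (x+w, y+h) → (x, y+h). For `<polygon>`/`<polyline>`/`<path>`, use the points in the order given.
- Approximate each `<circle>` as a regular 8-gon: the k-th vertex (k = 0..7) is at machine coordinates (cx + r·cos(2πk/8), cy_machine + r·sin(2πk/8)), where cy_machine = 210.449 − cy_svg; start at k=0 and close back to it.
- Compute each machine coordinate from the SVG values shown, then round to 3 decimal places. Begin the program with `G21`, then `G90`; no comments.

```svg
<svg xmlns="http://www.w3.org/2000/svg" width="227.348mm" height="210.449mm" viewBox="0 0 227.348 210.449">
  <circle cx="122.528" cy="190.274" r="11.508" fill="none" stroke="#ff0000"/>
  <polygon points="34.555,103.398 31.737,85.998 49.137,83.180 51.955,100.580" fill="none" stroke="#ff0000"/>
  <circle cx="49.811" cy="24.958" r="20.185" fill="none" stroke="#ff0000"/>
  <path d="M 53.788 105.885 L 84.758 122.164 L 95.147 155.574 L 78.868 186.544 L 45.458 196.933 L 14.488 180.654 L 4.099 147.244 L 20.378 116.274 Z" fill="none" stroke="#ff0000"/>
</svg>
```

1 u = 1 mm; y_m = 210.449 − y.

[1] `<circle>` circle, #ff0000→score S497 F1821: (134.036,20.175) → (130.665,28.312) → (122.528,31.683) → (114.391,28.312) → (111.020,20.175) → (114.391,12.038) → (122.528,8.667) → (130.665,12.038) → (134.036,20.175) (closed)

[2] `<polygon>` regular polygon, #ff0000→score S497 F1821: (34.555,107.051) → (31.737,124.451) → (49.137,127.269) → (51.955,109.869) → (34.555,107.051) (closed)

[3] `<circle>` circle, #ff0000→score S497 F1821: (69.996,185.491) → (64.084,199.764) → (49.811,205.676) → (35.538,199.764) → (29.626,185.491) → (35.538,171.218) → (49.811,165.306) → (64.084,171.218) → (69.996,185.491) (closed)

[4] `<path>` regular polygon, #ff0000→score S497 F1821: (53.788,104.564) → (84.758,88.285) → (95.147,54.875) → (78.868,23.905) → (45.458,13.516) → (14.488,29.795) → (4.099,63.205) → (20.378,94.175) → (53.788,104.564) (closed)

G21
G90
G0 X134.036 Y20.175
M4 S497
G1 X130.665 Y28.312 F1821
G1 X122.528 Y31.683 F1821
G1 X114.391 Y28.312 F1821
G1 X111.020 Y20.175 F1821
G1 X114.391 Y12.038 F1821
G1 X122.528 Y8.667 F1821
G1 X130.665 Y12.038 F1821
G1 X134.036 Y20.175 F1821
M5
G0 X34.555 Y107.051
M4 S497
G1 X31.737 Y124.451 F1821
G1 X49.137 Y127.269 F1821
G1 X51.955 Y109.869 F1821
G1 X34.555 Y107.051 F1821
M5
G0 X69.996 Y185.491
M4 S497
G1 X64.084 Y199.764 F1821
G1 X49.811 Y205.676 F1821
G1 X35.538 Y199.764 F1821
G1 X29.626 Y185.491 F1821
G1 X35.538 Y171.218 F1821
G1 X49.811 Y165.306 F1821
G1 X64.084 Y171.218 F1821
G1 X69.996 Y185.491 F1821
M5
G0 X53.788 Y104.564
M4 S497
G1 X84.758 Y88.285 F1821
G1 X95.147 Y54.875 F1821
G1 X78.868 Y23.905 F1821
G1 X45.458 Y13.516 F1821
G1 X14.488 Y29.795 F1821
G1 X4.099 Y63.205 F1821
G1 X20.378 Y94.175 F1821
G1 X53.788 Y104.564 F1821
M5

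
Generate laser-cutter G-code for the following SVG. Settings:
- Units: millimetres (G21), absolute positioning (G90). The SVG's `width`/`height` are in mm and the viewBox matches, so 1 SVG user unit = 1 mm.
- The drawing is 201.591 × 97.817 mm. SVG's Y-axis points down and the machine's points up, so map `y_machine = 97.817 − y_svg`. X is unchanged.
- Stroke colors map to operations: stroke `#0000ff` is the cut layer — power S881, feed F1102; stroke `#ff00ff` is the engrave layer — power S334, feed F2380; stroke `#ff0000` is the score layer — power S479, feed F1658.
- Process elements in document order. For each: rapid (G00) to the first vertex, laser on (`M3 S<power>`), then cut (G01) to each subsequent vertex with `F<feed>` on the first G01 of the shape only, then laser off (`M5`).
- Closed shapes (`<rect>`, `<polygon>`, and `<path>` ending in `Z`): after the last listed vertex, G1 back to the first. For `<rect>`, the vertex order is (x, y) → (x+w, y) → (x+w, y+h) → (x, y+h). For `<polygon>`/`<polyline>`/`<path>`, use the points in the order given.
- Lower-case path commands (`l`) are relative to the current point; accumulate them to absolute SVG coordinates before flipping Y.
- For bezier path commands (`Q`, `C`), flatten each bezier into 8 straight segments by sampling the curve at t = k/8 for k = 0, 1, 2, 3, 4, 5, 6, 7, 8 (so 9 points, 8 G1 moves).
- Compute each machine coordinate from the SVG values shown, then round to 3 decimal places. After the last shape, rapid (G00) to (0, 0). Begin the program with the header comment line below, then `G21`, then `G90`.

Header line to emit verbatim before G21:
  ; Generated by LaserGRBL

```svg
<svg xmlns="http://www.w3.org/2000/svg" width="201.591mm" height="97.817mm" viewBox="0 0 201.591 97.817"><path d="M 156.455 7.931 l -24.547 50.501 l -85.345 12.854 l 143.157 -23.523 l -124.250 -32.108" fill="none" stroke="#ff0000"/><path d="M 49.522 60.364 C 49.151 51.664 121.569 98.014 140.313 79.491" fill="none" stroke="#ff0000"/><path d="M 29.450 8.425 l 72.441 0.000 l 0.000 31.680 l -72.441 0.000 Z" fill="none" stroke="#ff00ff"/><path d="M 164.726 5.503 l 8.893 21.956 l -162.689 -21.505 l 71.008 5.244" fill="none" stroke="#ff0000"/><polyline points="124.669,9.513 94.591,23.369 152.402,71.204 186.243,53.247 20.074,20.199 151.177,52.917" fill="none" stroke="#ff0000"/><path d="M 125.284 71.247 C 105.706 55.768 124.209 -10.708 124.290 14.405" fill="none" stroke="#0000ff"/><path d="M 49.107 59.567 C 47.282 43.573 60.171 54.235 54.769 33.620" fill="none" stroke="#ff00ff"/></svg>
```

; Generated by LaserGRBL
G21
G90
G00 X156.455 Y89.886
M3 S479
G01 X131.908 Y39.385 F1658
G01 X46.563 Y26.531
G01 X189.720 Y50.054
G01 X65.470 Y82.162
M5
G00 X49.522 Y37.453
M3 S479
G01 X52.548 Y38.369 F1658
G01 X60.916 Y35.530
G01 X73.144 Y30.340
G01 X87.749 Y24.206
G01 X103.251 Y18.532
G01 X118.167 Y14.724
G01 X131.015 Y14.187
G01 X140.313 Y18.326
M5
G00 X29.450 Y89.392
M3 S334
G01 X101.891 Y89.392 F2380
G01 X101.891 Y57.712
G01 X29.450 Y57.712
G01 X29.450 Y89.392
M5
G00 X164.726 Y92.314
M3 S479
G01 X173.619 Y70.358 F1658
G01 X10.930 Y91.863
G01 X81.938 Y86.619
M5
G00 X124.669 Y88.304
M3 S479
G01 X94.591 Y74.448 F1658
G01 X152.402 Y26.613
G01 X186.243 Y44.570
G01 X20.074 Y77.618
G01 X151.177 Y44.900
M5
G00 X125.284 Y26.570
M3 S881
G01 X119.617 Y34.487 F1102
G01 X116.858 Y45.513
G01 X116.345 Y57.979
G01 X117.415 Y70.213
G01 X119.407 Y80.544
G01 X121.658 Y87.302
G01 X123.506 Y88.815
G01 X124.290 Y83.412
M5
G00 X49.107 Y38.250
M3 S334
G01 X49.048 Y43.111 F2380
G01 X49.981 Y46.153
G01 X51.521 Y48.053
G01 X53.279 Y49.491
G01 X54.870 Y51.145
G01 X55.907 Y53.695
G01 X56.002 Y57.819
G01 X54.769 Y64.197
M5
G00 X0.000 Y0.000

viewBox `0 0 201.591 97.817` with mm width/height → 1 unit = 1 mm. Flip: y_m = 97.817 − y_svg.

**Shape 1** — `<path>` open polyline, stroke `#ff0000` → score (S479, F1658). Machine vertices: (156.455,89.886) → (131.908,39.385) → (46.563,26.531) → (189.720,50.054) → (65.470,82.162). Open path.

**Shape 2** — `<path>` cubic bezier, stroke `#ff0000` → score (S479, F1658). Control points (SVG): P0=(49.522,60.364), P1=(49.151,51.664), P2=(121.569,98.014), P3=(140.313,79.491); sampled at t=k/8. Machine vertices: (49.522,37.453) → (52.548,38.369) → (60.916,35.530) → (73.144,30.340) → (87.749,24.206) → (103.251,18.532) → (118.167,14.724) → (131.015,14.187) → (140.313,18.326). Open path.

**Shape 3** — `<path>` rectangle, stroke `#ff00ff` → engrave (S334, F2380). Machine vertices: (29.450,89.392) → (101.891,89.392) → (101.891,57.712) → (29.450,57.712) → (29.450,89.392). Closed: final G1 returns to the first vertex.

**Shape 4** — `<path>` open polyline, stroke `#ff0000` → score (S479, F1658). Machine vertices: (164.726,92.314) → (173.619,70.358) → (10.930,91.863) → (81.938,86.619). Open path.

**Shape 5** — `<polyline>` open polyline, stroke `#ff0000` → score (S479, F1658). Machine vertices: (124.669,88.304) → (94.591,74.448) → (152.402,26.613) → (186.243,44.570) → (20.074,77.618) → (151.177,44.900). Open path.

**Shape 6** — `<path>` cubic bezier, stroke `#0000ff` → cut (S881, F1102). Control points (SVG): P0=(125.284,71.247), P1=(105.706,55.768), P2=(124.209,-10.708), P3=(124.290,14.405); sampled at t=k/8. Machine vertices: (125.284,26.570) → (119.617,34.487) → (116.858,45.513) → (116.345,57.979) → (117.415,70.213) → (119.407,80.544) → (121.658,87.302) → (123.506,88.815) → (124.290,83.412). Open path.

**Shape 7** — `<path>` cubic bezier, stroke `#ff00ff` → engrave (S334, F2380). Control points (SVG): P0=(49.107,59.567), P1=(47.282,43.573), P2=(60.171,54.235), P3=(54.769,33.620); sampled at t=k/8. Machine vertices: (49.107,38.250) → (49.048,43.111) → (49.981,46.153) → (51.521,48.053) → (53.279,49.491) → (54.870,51.145) → (55.907,53.695) → (56.002,57.819) → (54.769,64.197). Open path.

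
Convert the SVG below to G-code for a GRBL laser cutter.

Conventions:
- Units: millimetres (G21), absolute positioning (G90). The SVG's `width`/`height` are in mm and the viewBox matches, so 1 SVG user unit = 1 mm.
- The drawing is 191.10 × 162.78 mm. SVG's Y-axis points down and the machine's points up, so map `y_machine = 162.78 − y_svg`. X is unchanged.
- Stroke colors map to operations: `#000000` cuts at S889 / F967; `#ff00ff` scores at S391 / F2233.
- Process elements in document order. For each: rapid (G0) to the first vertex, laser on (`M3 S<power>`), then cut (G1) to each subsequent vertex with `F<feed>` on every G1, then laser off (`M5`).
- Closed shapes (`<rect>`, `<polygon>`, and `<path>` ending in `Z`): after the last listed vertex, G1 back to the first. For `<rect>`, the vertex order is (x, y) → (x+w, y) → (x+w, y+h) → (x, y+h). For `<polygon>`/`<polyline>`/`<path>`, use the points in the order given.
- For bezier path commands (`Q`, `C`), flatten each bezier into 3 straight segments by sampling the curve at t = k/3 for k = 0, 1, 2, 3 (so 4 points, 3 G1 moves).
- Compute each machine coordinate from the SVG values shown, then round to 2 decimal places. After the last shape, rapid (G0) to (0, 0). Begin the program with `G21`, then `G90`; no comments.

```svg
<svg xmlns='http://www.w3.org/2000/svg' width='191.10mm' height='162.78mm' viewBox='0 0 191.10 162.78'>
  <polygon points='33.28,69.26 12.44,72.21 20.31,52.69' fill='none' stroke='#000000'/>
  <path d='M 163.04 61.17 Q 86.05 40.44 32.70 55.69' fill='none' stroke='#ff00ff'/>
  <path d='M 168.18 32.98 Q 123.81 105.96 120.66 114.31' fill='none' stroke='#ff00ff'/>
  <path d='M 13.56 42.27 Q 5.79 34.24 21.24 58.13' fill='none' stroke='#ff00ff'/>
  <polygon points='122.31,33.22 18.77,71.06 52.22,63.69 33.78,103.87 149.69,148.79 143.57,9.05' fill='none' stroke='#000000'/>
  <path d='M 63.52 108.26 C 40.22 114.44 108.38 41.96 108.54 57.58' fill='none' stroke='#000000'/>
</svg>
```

G21
G90
G0 X33.28 Y93.52
M3 S889
G1 X12.44 Y90.57 F967
G1 X20.31 Y110.09 F967
G1 X33.28 Y93.52 F967
M5
G0 X163.04 Y101.61
M3 S391
G1 X114.34 Y111.43 F2233
G1 X70.89 Y113.26 F2233
G1 X32.70 Y107.09 F2233
M5
G0 X168.18 Y129.80
M3 S391
G1 X143.18 Y88.33 F2233
G1 X127.34 Y61.22 F2233
G1 X120.66 Y48.47 F2233
M5
G0 X13.56 Y120.51
M3 S391
G1 X10.96 Y122.32 F2233
G1 X13.52 Y117.03 F2233
G1 X21.24 Y104.65 F2233
M5
G0 X122.31 Y129.56
M3 S889
G1 X18.77 Y91.72 F967
G1 X52.22 Y99.09 F967
G1 X33.78 Y58.91 F967
G1 X149.69 Y13.99 F967
G1 X143.57 Y153.73 F967
G1 X122.31 Y129.56 F967
M5
G0 X63.52 Y54.52
M3 S889
G1 X64.80 Y68.38 F967
G1 X91.62 Y97.63 F967
G1 X108.54 Y105.20 F967
M5
G0 X0.00 Y0.00

1 u = 1 mm; y_m = 162.78 − y.

[1] `<polygon>` regular polygon, #000000→cut S889 F967: (33.28,93.52) → (12.44,90.57) → (20.31,110.09) → (33.28,93.52) (closed)

[2] `<path>` quadratic bezier, #ff00ff→score S391 F2233: (163.04,101.61) → (114.34,111.43) → (70.89,113.26) → (32.70,107.09)

[3] `<path>` quadratic bezier, #ff00ff→score S391 F2233: (168.18,129.80) → (143.18,88.33) → (127.34,61.22) → (120.66,48.47)

[4] `<path>` quadratic bezier, #ff00ff→score S391 F2233: (13.56,120.51) → (10.96,122.32) → (13.52,117.03) → (21.24,104.65)

[5] `<polygon>` closed polygon, #000000→cut S889 F967: (122.31,129.56) → (18.77,91.72) → (52.22,99.09) → (33.78,58.91) → (149.69,13.99) → (143.57,153.73) → (122.31,129.56) (closed)

[6] `<path>` cubic bezier, #000000→cut S889 F967: (63.52,54.52) → (64.80,68.38) → (91.62,97.63) → (108.54,105.20)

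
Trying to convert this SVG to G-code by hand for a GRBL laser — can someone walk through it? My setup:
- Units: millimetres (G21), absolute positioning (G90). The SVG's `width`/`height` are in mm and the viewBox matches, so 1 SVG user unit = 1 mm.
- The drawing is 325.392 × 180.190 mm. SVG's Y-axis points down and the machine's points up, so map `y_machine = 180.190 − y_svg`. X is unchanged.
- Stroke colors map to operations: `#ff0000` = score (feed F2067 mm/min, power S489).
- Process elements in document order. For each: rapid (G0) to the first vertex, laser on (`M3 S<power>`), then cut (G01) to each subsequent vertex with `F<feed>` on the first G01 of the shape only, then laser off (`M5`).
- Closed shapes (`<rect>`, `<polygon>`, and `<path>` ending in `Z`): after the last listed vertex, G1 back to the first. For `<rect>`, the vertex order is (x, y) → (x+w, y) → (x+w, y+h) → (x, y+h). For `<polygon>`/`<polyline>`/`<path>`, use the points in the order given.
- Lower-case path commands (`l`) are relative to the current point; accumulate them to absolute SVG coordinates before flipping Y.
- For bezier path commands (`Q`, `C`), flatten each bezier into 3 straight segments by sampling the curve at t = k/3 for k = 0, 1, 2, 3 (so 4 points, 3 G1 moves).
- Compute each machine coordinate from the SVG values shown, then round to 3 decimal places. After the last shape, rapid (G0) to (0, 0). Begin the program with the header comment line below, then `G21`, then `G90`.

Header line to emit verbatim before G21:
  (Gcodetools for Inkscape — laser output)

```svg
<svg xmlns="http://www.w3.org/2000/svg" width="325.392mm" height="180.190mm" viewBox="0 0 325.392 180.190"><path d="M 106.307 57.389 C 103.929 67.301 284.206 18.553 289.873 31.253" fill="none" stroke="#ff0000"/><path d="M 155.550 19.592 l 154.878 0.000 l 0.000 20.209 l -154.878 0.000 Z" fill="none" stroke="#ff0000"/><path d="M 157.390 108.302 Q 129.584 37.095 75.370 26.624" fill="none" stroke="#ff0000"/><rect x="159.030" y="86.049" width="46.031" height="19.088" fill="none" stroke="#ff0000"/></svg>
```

viewBox `0 0 325.392 180.190` with mm width/height → 1 unit = 1 mm. Flip: y_m = 180.190 − y_svg.

**Shape 1** — `<path>` cubic bezier, stroke `#ff0000` → score (S489, F2067). Control points (SVG): P0=(106.307,57.389), P1=(103.929,67.301), P2=(284.206,18.553), P3=(289.873,31.253); sampled at t=k/3. Machine vertices: (106.307,122.801) → (151.582,127.994) → (239.235,145.603) → (289.873,148.937). Open path.

**Shape 2** — `<path>` rectangle, stroke `#ff0000` → score (S489, F2067). Machine vertices: (155.550,160.598) → (310.428,160.598) → (310.428,140.389) → (155.550,140.389) → (155.550,160.598). Closed: final G1 returns to the first vertex.

**Shape 3** — `<path>` quadratic bezier, stroke `#ff0000` → score (S489, F2067). Control points (SVG): P0=(157.390,108.302), P1=(129.584,37.095), P2=(75.370,26.624); sampled at t=k/3. Machine vertices: (157.390,71.888) → (135.918,112.611) → (108.578,139.837) → (75.370,153.566). Open path.

**Shape 4** — `<rect>` rectangle, stroke `#ff0000` → score (S489, F2067). Machine vertices: (159.030,94.141) → (205.061,94.141) → (205.061,75.053) → (159.030,75.053) → (159.030,94.141). Closed: final G1 returns to the first vertex.

(Gcodetools for Inkscape — laser output)
G21
G90
G0 X106.307 Y122.801
M3 S489
G01 X151.582 Y127.994 F2067
G01 X239.235 Y145.603
G01 X289.873 Y148.937
M5
G0 X155.550 Y160.598
M3 S489
G01 X310.428 Y160.598 F2067
G01 X310.428 Y140.389
G01 X155.550 Y140.389
G01 X155.550 Y160.598
M5
G0 X157.390 Y71.888
M3 S489
G01 X135.918 Y112.611 F2067
G01 X108.578 Y139.837
G01 X75.370 Y153.566
M5
G0 X159.030 Y94.141
M3 S489
G01 X205.061 Y94.141 F2067
G01 X205.061 Y75.053
G01 X159.030 Y75.053
G01 X159.030 Y94.141
M5
G0 X0.000 Y0.000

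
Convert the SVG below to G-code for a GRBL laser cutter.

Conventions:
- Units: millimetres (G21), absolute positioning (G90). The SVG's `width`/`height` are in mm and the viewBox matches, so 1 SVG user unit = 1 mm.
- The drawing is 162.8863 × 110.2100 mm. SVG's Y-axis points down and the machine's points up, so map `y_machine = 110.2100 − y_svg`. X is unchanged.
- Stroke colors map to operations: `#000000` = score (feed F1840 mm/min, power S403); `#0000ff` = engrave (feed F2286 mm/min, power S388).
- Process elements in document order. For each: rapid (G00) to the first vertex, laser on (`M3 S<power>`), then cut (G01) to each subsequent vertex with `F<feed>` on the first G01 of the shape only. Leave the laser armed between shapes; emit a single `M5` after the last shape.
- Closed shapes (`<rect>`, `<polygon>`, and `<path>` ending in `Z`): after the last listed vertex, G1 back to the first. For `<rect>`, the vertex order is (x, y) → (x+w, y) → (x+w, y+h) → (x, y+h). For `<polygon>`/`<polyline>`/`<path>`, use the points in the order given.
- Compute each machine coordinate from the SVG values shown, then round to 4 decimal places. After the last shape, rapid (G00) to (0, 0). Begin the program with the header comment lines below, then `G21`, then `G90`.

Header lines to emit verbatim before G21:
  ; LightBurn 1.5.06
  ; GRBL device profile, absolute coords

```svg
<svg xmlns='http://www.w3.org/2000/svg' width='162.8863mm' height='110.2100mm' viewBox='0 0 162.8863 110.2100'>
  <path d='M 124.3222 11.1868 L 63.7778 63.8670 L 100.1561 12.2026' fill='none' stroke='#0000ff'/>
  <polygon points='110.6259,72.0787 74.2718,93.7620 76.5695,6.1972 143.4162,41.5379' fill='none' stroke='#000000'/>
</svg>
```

; LightBurn 1.5.06
; GRBL device profile, absolute coords
G21
G90
G00 X124.3222 Y99.0232
M3 S388
G01 X63.7778 Y46.3430 F2286
G01 X100.1561 Y98.0074
G00 X110.6259 Y38.1313
M3 S403
G01 X74.2718 Y16.4480 F1840
G01 X76.5695 Y104.0128
G01 X143.4162 Y68.6721
G01 X110.6259 Y38.1313
M5
G00 X0.0000 Y0.0000

viewBox `0 0 162.8863 110.2100` with mm width/height → 1 unit = 1 mm. Flip: y_m = 110.2100 − y_svg.

**Shape 1** — `<path>` open polyline, stroke `#0000ff` → engrave (S388, F2286). Machine vertices: (124.3222,99.0232) → (63.7778,46.3430) → (100.1561,98.0074). Open path.

**Shape 2** — `<polygon>` closed polygon, stroke `#000000` → score (S403, F1840). Machine vertices: (110.6259,38.1313) → (74.2718,16.4480) → (76.5695,104.0128) → (143.4162,68.6721) → (110.6259,38.1313). Closed: final G1 returns to the first vertex.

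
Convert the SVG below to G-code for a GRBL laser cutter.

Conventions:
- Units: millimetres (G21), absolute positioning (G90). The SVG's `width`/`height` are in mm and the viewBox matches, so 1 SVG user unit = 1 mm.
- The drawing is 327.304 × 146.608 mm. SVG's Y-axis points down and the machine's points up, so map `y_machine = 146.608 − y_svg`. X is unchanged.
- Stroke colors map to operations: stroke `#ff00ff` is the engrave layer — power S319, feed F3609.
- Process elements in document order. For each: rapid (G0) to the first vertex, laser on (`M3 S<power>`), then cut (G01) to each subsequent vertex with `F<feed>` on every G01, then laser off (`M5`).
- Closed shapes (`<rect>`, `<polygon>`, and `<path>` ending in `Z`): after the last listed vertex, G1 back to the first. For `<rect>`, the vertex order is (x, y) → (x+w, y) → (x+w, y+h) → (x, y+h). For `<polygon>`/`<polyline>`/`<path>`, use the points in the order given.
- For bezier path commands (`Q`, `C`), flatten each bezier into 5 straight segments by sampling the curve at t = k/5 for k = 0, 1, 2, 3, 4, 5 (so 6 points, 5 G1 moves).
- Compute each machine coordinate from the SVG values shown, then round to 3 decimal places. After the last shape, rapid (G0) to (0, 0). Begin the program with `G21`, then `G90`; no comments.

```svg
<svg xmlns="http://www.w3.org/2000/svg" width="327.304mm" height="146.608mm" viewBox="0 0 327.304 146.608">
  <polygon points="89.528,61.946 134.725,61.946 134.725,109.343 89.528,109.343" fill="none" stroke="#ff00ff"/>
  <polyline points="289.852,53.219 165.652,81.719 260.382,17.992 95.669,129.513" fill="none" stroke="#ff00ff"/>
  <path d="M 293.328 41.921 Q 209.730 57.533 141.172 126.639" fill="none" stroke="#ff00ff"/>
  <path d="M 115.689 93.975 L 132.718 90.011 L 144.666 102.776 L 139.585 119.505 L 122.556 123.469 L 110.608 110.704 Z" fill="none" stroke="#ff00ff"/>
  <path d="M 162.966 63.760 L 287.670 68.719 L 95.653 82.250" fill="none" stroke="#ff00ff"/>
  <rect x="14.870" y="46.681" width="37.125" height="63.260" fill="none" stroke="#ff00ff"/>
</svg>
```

G21
G90
G0 X89.528 Y84.662
M3 S319
G01 X134.725 Y84.662 F3609
G01 X134.725 Y37.265 F3609
G01 X89.528 Y37.265 F3609
G01 X89.528 Y84.662 F3609
M5
G0 X289.852 Y93.389
M3 S319
G01 X165.652 Y64.889 F3609
G01 X260.382 Y128.616 F3609
G01 X95.669 Y17.095 F3609
M5
G0 X293.328 Y104.687
M3 S319
G01 X260.490 Y96.302 F3609
G01 X228.856 Y83.638 F3609
G01 X198.425 Y66.695 F3609
G01 X169.197 Y45.472 F3609
G01 X141.172 Y19.969 F3609
M5
G0 X115.689 Y52.633
M3 S319
G01 X132.718 Y56.597 F3609
G01 X144.666 Y43.832 F3609
G01 X139.585 Y27.103 F3609
G01 X122.556 Y23.139 F3609
G01 X110.608 Y35.904 F3609
G01 X115.689 Y52.633 F3609
M5
G0 X162.966 Y82.848
M3 S319
G01 X287.670 Y77.889 F3609
G01 X95.653 Y64.358 F3609
M5
G0 X14.870 Y99.927
M3 S319
G01 X51.995 Y99.927 F3609
G01 X51.995 Y36.667 F3609
G01 X14.870 Y36.667 F3609
G01 X14.870 Y99.927 F3609
M5
G0 X0.000 Y0.000

1 u = 1 mm; y_m = 146.608 − y.

[1] `<polygon>` rectangle, #ff00ff→engrave S319 F3609: (89.528,84.662) → (134.725,84.662) → (134.725,37.265) → (89.528,37.265) → (89.528,84.662) (closed)

[2] `<polyline>` open polyline, #ff00ff→engrave S319 F3609: (289.852,93.389) → (165.652,64.889) → (260.382,128.616) → (95.669,17.095)

[3] `<path>` quadratic bezier, #ff00ff→engrave S319 F3609: (293.328,104.687) → (260.490,96.302) → (228.856,83.638) → (198.425,66.695) → (169.197,45.472) → (141.172,19.969)

[4] `<path>` regular polygon, #ff00ff→engrave S319 F3609: (115.689,52.633) → (132.718,56.597) → (144.666,43.832) → (139.585,27.103) → (122.556,23.139) → (110.608,35.904) → (115.689,52.633) (closed)

[5] `<path>` open polyline, #ff00ff→engrave S319 F3609: (162.966,82.848) → (287.670,77.889) → (95.653,64.358)

[6] `<rect>` rectangle, #ff00ff→engrave S319 F3609: (14.870,99.927) → (51.995,99.927) → (51.995,36.667) → (14.870,36.667) → (14.870,99.927) (closed)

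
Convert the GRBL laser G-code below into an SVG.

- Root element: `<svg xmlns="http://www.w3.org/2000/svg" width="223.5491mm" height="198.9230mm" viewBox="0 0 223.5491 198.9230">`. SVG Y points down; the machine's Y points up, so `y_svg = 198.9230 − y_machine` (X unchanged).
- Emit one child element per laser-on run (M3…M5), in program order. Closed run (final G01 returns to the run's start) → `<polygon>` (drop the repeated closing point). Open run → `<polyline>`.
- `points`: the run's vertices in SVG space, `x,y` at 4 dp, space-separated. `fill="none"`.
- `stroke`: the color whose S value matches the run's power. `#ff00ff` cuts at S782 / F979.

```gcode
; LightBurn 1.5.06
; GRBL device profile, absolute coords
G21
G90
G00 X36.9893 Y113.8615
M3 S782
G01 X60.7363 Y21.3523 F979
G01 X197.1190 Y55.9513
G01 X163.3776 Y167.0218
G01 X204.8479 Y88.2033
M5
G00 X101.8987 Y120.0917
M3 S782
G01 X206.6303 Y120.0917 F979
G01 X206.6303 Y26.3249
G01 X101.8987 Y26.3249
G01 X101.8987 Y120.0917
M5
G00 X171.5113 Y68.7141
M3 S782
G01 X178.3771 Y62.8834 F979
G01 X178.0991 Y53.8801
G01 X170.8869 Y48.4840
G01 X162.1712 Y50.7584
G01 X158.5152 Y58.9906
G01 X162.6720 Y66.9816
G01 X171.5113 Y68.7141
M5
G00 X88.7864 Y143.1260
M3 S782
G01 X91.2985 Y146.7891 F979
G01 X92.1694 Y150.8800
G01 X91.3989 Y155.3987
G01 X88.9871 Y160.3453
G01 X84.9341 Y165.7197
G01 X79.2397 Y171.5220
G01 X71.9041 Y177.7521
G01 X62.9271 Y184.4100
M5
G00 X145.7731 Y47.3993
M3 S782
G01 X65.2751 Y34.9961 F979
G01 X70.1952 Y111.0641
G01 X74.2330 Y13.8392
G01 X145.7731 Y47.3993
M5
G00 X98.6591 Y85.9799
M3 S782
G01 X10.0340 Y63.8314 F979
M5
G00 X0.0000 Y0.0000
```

y_svg = 198.9230 − y_m. Every run uses S782, so all elements get stroke `#ff00ff` (cut).

[1] open run; points: 36.9893,85.0615 60.7363,177.5707 197.1190,142.9717 163.3776,31.9012 204.8479,110.7197

[2] closed run; points: 101.8987,78.8313 206.6303,78.8313 206.6303,172.5981 101.8987,172.5981

[3] closed run; points: 171.5113,130.2089 178.3771,136.0396 178.0991,145.0429 170.8869,150.4390 162.1712,148.1646 158.5152,139.9324 162.6720,131.9414

[4] open run; points: 88.7864,55.7970 91.2985,52.1339 92.1694,48.0430 91.3989,43.5243 88.9871,38.5777 84.9341,33.2033 79.2397,27.4010 71.9041,21.1709 62.9271,14.5130

[5] closed run; points: 145.7731,151.5237 65.2751,163.9269 70.1952,87.8589 74.2330,185.0838

[6] open run; points: 98.6591,112.9431 10.0340,135.0916

<svg xmlns="http://www.w3.org/2000/svg" width="223.5491mm" height="198.9230mm" viewBox="0 0 223.5491 198.9230">
  <polyline points="36.9893,85.0615 60.7363,177.5707 197.1190,142.9717 163.3776,31.9012 204.8479,110.7197" fill="none" stroke="#ff00ff"/>
  <polygon points="101.8987,78.8313 206.6303,78.8313 206.6303,172.5981 101.8987,172.5981" fill="none" stroke="#ff00ff"/>
  <polygon points="171.5113,130.2089 178.3771,136.0396 178.0991,145.0429 170.8869,150.4390 162.1712,148.1646 158.5152,139.9324 162.6720,131.9414" fill="none" stroke="#ff00ff"/>
  <polyline points="88.7864,55.7970 91.2985,52.1339 92.1694,48.0430 91.3989,43.5243 88.9871,38.5777 84.9341,33.2033 79.2397,27.4010 71.9041,21.1709 62.9271,14.5130" fill="none" stroke="#ff00ff"/>
  <polygon points="145.7731,151.5237 65.2751,163.9269 70.1952,87.8589 74.2330,185.0838" fill="none" stroke="#ff00ff"/>
  <polyline points="98.6591,112.9431 10.0340,135.0916" fill="none" stroke="#ff00ff"/>
</svg>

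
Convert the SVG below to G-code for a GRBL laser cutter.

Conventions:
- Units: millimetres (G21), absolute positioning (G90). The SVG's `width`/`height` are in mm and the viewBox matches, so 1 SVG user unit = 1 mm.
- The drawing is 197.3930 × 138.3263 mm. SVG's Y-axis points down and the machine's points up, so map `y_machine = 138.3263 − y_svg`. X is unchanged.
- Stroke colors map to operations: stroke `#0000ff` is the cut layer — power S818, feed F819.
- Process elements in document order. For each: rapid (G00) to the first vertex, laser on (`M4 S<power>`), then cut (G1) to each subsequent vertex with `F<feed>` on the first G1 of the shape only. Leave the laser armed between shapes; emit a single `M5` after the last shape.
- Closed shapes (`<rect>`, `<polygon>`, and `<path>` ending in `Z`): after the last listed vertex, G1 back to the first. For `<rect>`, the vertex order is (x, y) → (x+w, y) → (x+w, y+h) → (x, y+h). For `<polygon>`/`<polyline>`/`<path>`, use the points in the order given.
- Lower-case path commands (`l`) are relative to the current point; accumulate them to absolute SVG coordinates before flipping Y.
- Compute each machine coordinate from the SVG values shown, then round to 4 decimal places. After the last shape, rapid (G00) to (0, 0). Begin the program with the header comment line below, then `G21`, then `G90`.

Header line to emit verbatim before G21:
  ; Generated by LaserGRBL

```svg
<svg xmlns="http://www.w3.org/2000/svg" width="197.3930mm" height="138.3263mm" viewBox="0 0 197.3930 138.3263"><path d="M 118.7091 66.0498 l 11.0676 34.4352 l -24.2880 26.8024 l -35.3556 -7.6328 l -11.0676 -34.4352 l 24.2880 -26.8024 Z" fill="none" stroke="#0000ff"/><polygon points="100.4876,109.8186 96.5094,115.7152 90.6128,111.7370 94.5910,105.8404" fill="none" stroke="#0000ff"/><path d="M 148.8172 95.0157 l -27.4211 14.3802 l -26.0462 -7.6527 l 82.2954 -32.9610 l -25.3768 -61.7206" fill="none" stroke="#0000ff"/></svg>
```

; Generated by LaserGRBL
G21
G90
G00 X118.7091 Y72.2765
M4 S818
G1 X129.7767 Y37.8413 F819
G1 X105.4887 Y11.0389
G1 X70.1331 Y18.6717
G1 X59.0655 Y53.1069
G1 X83.3535 Y79.9093
G1 X118.7091 Y72.2765
G00 X100.4876 Y28.5077
M4 S818
G1 X96.5094 Y22.6111 F819
G1 X90.6128 Y26.5893
G1 X94.5910 Y32.4859
G1 X100.4876 Y28.5077
G00 X148.8172 Y43.3106
M4 S818
G1 X121.3961 Y28.9304 F819
G1 X95.3499 Y36.5831
G1 X177.6453 Y69.5441
G1 X152.2685 Y131.2647
M5
G00 X0.0000 Y0.0000

1 u = 1 mm; y_m = 138.3263 − y.

[1] `<path>` regular polygon, #0000ff→cut S818 F819: (118.7091,72.2765) → (129.7767,37.8413) → (105.4887,11.0389) → (70.1331,18.6717) → (59.0655,53.1069) → (83.3535,79.9093) → (118.7091,72.2765) (closed)

[2] `<polygon>` regular polygon, #0000ff→cut S818 F819: (100.4876,28.5077) → (96.5094,22.6111) → (90.6128,26.5893) → (94.5910,32.4859) → (100.4876,28.5077) (closed)

[3] `<path>` open polyline, #0000ff→cut S818 F819: (148.8172,43.3106) → (121.3961,28.9304) → (95.3499,36.5831) → (177.6453,69.5441) → (152.2685,131.2647)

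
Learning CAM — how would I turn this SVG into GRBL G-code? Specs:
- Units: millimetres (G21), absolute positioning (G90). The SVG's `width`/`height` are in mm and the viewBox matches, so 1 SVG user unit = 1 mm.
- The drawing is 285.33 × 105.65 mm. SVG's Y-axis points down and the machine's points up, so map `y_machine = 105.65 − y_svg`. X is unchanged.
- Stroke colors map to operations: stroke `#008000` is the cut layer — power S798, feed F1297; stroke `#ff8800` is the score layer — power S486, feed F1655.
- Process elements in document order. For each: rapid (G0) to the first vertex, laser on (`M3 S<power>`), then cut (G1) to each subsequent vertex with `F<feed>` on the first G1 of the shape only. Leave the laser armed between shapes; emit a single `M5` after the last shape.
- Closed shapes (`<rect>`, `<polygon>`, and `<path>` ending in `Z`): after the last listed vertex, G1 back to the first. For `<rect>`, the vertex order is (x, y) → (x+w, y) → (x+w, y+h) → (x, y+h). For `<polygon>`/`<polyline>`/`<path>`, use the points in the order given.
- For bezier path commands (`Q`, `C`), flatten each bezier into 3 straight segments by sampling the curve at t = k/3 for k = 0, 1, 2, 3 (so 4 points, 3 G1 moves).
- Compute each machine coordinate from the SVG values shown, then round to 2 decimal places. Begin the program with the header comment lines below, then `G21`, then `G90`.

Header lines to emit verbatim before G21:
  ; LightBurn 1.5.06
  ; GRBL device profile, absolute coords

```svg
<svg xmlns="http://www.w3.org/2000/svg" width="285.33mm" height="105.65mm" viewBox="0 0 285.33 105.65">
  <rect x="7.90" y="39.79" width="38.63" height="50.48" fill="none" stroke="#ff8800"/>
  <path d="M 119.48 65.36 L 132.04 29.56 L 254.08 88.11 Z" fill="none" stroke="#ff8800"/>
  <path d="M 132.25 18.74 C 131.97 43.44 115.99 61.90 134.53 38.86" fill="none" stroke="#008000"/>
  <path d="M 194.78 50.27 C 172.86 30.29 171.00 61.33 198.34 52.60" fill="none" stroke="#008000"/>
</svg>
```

Since the viewBox matches the mm dimensions, user units are millimetres directly. The only transform is the Y-flip y_m = 105.65 − y_svg.

Shape 1 is a rectangle drawn with `<rect>`. Its stroke #ff8800 means score at S486, F1655. After flipping Y the toolpath is (7.90,65.86) → (46.53,65.86) → (46.53,15.38) → (7.90,15.38) → (7.90,65.86), returning to the start.

Shape 2 is a closed polygon drawn with `<path>`. Its stroke #ff8800 means score at S486, F1655. After flipping Y the toolpath is (119.48,40.29) → (132.04,76.09) → (254.08,17.54) → (119.48,40.29), returning to the start.

Shape 3 is a cubic bezier drawn with `<path>`. Its stroke #008000 means cut at S798, F1297. After flipping Y the toolpath is (132.25,86.91) → (128.60,65.60) → (125.64,56.28) → (134.53,66.79).

Shape 4 is a cubic bezier drawn with `<path>`. Its stroke #008000 means cut at S798, F1297. After flipping Y the toolpath is (194.78,55.38) → (179.89,61.72) → (180.39,54.21) → (198.34,53.05).

; LightBurn 1.5.06
; GRBL device profile, absolute coords
G21
G90
G0 X7.90 Y65.86
M3 S486
G1 X46.53 Y65.86 F1655
G1 X46.53 Y15.38
G1 X7.90 Y15.38
G1 X7.90 Y65.86
G0 X119.48 Y40.29
M3 S486
G1 X132.04 Y76.09 F1655
G1 X254.08 Y17.54
G1 X119.48 Y40.29
G0 X132.25 Y86.91
M3 S798
G1 X128.60 Y65.60 F1297
G1 X125.64 Y56.28
G1 X134.53 Y66.79
G0 X194.78 Y55.38
M3 S798
G1 X179.89 Y61.72 F1297
G1 X180.39 Y54.21
G1 X198.34 Y53.05
M5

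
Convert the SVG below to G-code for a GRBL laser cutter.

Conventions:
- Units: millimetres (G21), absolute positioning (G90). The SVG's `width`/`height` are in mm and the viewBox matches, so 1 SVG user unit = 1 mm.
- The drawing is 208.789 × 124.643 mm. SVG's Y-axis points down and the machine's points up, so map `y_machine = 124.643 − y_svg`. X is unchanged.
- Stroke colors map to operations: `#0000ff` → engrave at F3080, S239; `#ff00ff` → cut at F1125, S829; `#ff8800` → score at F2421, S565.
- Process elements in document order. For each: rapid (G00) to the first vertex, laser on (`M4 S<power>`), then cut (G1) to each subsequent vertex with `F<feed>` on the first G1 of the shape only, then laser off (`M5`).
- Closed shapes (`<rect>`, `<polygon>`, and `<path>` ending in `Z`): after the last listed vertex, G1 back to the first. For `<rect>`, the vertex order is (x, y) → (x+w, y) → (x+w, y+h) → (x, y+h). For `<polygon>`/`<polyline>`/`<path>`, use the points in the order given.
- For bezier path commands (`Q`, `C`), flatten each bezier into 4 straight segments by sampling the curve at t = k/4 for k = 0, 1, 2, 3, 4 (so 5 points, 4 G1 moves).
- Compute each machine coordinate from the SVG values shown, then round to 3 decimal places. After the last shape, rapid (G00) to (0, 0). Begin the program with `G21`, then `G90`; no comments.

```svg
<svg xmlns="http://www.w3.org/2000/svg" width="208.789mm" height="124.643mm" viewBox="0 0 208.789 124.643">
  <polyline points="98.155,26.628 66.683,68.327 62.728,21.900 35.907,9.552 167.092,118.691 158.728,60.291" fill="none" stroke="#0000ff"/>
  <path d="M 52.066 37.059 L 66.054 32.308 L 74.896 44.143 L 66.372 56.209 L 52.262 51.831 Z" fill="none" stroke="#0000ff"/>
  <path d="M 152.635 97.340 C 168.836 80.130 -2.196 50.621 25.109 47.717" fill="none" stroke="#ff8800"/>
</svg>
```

Since the viewBox matches the mm dimensions, user units are millimetres directly. The only transform is the Y-flip y_m = 124.643 − y_svg.

Shape 1 is a open polyline drawn with `<polyline>`. Its stroke #0000ff means engrave at S239, F3080. After flipping Y the toolpath is (98.155,98.015) → (66.683,56.316) → (62.728,102.743) → (35.907,115.091) → (167.092,5.952) → (158.728,64.352).

Shape 2 is a regular polygon drawn with `<path>`. Its stroke #0000ff means engrave at S239, F3080. After flipping Y the toolpath is (52.066,87.584) → (66.054,92.335) → (74.896,80.500) → (66.372,68.434) → (52.262,72.812) → (52.066,87.584), returning to the start.

Shape 3 is a cubic bezier drawn with `<path>`. Its stroke #ff8800 means score at S565, F2421. After flipping Y the toolpath is (152.635,27.303) → (135.704,41.909) → (84.708,57.479) → (35.794,70.367) → (25.109,76.926).

G21
G90
G00 X98.155 Y98.015
M4 S239
G1 X66.683 Y56.316 F3080
G1 X62.728 Y102.743
G1 X35.907 Y115.091
G1 X167.092 Y5.952
G1 X158.728 Y64.352
M5
G00 X52.066 Y87.584
M4 S239
G1 X66.054 Y92.335 F3080
G1 X74.896 Y80.500
G1 X66.372 Y68.434
G1 X52.262 Y72.812
G1 X52.066 Y87.584
M5
G00 X152.635 Y27.303
M4 S565
G1 X135.704 Y41.909 F2421
G1 X84.708 Y57.479
G1 X35.794 Y70.367
G1 X25.109 Y76.926
M5
G00 X0.000 Y0.000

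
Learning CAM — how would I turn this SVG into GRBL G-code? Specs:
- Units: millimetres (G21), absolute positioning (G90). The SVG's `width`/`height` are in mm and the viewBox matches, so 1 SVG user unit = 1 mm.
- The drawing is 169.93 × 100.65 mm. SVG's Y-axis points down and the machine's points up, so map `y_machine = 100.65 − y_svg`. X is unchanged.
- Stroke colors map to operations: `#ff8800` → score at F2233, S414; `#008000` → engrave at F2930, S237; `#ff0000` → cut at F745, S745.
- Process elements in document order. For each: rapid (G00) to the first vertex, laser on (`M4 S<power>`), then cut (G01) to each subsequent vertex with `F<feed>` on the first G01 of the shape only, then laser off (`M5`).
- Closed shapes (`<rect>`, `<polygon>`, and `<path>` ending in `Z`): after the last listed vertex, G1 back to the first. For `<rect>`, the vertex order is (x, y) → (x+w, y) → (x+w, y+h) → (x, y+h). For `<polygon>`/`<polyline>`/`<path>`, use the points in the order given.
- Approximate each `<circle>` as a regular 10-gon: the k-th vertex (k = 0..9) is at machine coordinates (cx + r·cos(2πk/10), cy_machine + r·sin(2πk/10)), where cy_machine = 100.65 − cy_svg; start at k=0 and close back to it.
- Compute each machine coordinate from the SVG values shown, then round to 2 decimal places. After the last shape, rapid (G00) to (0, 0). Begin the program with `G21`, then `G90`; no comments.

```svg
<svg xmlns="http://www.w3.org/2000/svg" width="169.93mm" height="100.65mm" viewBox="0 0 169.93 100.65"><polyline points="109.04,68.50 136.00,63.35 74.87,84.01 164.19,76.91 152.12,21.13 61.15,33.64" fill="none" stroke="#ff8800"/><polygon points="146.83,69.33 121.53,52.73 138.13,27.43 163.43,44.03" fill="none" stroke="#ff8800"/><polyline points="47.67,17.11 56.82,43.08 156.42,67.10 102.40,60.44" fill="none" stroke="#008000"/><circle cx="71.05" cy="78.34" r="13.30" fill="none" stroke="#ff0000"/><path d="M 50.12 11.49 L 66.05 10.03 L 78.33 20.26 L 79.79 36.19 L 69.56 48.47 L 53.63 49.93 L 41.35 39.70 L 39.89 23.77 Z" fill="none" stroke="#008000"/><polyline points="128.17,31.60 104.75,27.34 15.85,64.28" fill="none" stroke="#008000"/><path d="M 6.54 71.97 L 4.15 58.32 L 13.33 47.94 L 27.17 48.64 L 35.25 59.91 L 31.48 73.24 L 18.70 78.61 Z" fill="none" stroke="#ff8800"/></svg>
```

G21
G90
G00 X109.04 Y32.15
M4 S414
G01 X136.00 Y37.30 F2233
G01 X74.87 Y16.64
G01 X164.19 Y23.74
G01 X152.12 Y79.52
G01 X61.15 Y67.01
M5
G00 X146.83 Y31.32
M4 S414
G01 X121.53 Y47.92 F2233
G01 X138.13 Y73.22
G01 X163.43 Y56.62
G01 X146.83 Y31.32
M5
G00 X47.67 Y83.54
M4 S237
G01 X56.82 Y57.57 F2930
G01 X156.42 Y33.55
G01 X102.40 Y40.21
M5
G00 X84.35 Y22.31
M4 S745
G01 X81.81 Y30.13 F745
G01 X75.16 Y34.96
G01 X66.94 Y34.96
G01 X60.29 Y30.13
G01 X57.75 Y22.31
G01 X60.29 Y14.49
G01 X66.94 Y9.66
G01 X75.16 Y9.66
G01 X81.81 Y14.49
G01 X84.35 Y22.31
M5
G00 X50.12 Y89.16
M4 S237
G01 X66.05 Y90.62 F2930
G01 X78.33 Y80.39
G01 X79.79 Y64.46
G01 X69.56 Y52.18
G01 X53.63 Y50.72
G01 X41.35 Y60.95
G01 X39.89 Y76.88
G01 X50.12 Y89.16
M5
G00 X128.17 Y69.05
M4 S237
G01 X104.75 Y73.31 F2930
G01 X15.85 Y36.37
M5
G00 X6.54 Y28.68
M4 S414
G01 X4.15 Y42.33 F2233
G01 X13.33 Y52.71
G01 X27.17 Y52.01
G01 X35.25 Y40.74
G01 X31.48 Y27.41
G01 X18.70 Y22.04
G01 X6.54 Y28.68
M5
G00 X0.00 Y0.00

Since the viewBox matches the mm dimensions, user units are millimetres directly. The only transform is the Y-flip y_m = 100.65 − y_svg.

Shape 1 is a open polyline drawn with `<polyline>`. Its stroke #ff8800 means score at S414, F2233. After flipping Y the toolpath is (109.04,32.15) → (136.00,37.30) → (74.87,16.64) → (164.19,23.74) → (152.12,79.52) → (61.15,67.01).

Shape 2 is a regular polygon drawn with `<polygon>`. Its stroke #ff8800 means score at S414, F2233. After flipping Y the toolpath is (146.83,31.32) → (121.53,47.92) → (138.13,73.22) → (163.43,56.62) → (146.83,31.32), returning to the start.

Shape 3 is a open polyline drawn with `<polyline>`. Its stroke #008000 means engrave at S237, F2930. After flipping Y the toolpath is (47.67,83.54) → (56.82,57.57) → (156.42,33.55) → (102.40,40.21).

Shape 4 is a circle drawn with `<circle>`. Its stroke #ff0000 means cut at S745, F745. After flipping Y the toolpath is (84.35,22.31) → (81.81,30.13) → (75.16,34.96) → (66.94,34.96) → (60.29,30.13) → (57.75,22.31) → (60.29,14.49) → (66.94,9.66) → (75.16,9.66) → (81.81,14.49) → (84.35,22.31), returning to the start.

Shape 5 is a regular polygon drawn with `<path>`. Its stroke #008000 means engrave at S237, F2930. After flipping Y the toolpath is (50.12,89.16) → (66.05,90.62) → (78.33,80.39) → (79.79,64.46) → (69.56,52.18) → (53.63,50.72) → (41.35,60.95) → (39.89,76.88) → (50.12,89.16), returning to the start.

Shape 6 is a open polyline drawn with `<polyline>`. Its stroke #008000 means engrave at S237, F2930. After flipping Y the toolpath is (128.17,69.05) → (104.75,73.31) → (15.85,36.37).

Shape 7 is a regular polygon drawn with `<path>`. Its stroke #ff8800 means score at S414, F2233. After flipping Y the toolpath is (6.54,28.68) → (4.15,42.33) → (13.33,52.71) → (27.17,52.01) → (35.25,40.74) → (31.48,27.41) → (18.70,22.04) → (6.54,28.68), returning to the start.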